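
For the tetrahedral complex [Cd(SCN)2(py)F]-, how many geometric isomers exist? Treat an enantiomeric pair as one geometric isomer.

Only one geometric arrangement is possible.

1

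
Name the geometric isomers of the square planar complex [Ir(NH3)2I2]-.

In a square planar complex each vertex has one trans partner and two cis neighbours.
The distinct arrangements are (2 in all): NH3 cis; NH3 trans.

cis and trans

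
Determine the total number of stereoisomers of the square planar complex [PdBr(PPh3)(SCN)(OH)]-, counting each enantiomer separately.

In a square planar complex each vertex has one trans partner and two cis neighbours.
There are 3 geometric isomers: (Br/PPh3 trans, OH/SCN trans); (Br/SCN trans, OH/PPh3 trans); (Br/OH trans, PPh3/SCN trans).
Each arrangement has an internal mirror plane or centre of symmetry, so none is chiral.

3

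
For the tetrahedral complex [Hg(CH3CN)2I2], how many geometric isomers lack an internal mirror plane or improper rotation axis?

0

All four vertices of a tetrahedron are equivalent and mutually adjacent, so cis/trans isomerism cannot arise.
Only one geometric arrangement is possible.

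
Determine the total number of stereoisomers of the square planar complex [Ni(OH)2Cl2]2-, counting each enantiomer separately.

2

A square has two trans pairs of vertices; adjacent vertices are cis.
There are 2 geometric isomers: OH cis; OH trans.
Each arrangement has an internal mirror plane or centre of symmetry, so none is chiral.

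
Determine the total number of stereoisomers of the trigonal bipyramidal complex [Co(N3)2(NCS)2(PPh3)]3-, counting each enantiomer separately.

6

A trigonal bipyramid has two axial and three equatorial sites, which are chemically inequivalent.
Systematic enumeration (placing each ligand type in turn and discarding arrangements equivalent by rotation or reflection) gives 5 geometric isomers.
One of these lacks any improper symmetry element and so occurs as an enantiomeric pair, giving 5 + 1 = 6 stereoisomers in total.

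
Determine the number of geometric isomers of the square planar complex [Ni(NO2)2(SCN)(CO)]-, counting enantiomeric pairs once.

There are 2 geometric isomers: NO2 cis; NO2 trans.

2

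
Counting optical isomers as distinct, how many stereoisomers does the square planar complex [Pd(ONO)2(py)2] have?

In a square planar complex each vertex has one trans partner and two cis neighbours.
The distinct arrangements are (2 in all): ONO cis; ONO trans.
Each arrangement has an internal mirror plane or centre of symmetry, so none is chiral.

2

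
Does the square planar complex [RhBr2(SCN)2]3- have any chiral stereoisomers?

In a square planar complex each vertex has one trans partner and two cis neighbours.
Working through the distinct placements yields 2 geometric isomers: Br cis; Br trans.
Each arrangement has an internal mirror plane or centre of symmetry, so none is chiral.

no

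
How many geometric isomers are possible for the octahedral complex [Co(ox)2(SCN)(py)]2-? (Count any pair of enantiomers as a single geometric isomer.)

An octahedron has six vertices in three trans pairs; every non-trans pair is cis.
Each ox is bidentate and must span two cis positions.
Working through the distinct placements yields 2 geometric isomers: SCN and py mutually cis (chiral); SCN and py mutually trans.

2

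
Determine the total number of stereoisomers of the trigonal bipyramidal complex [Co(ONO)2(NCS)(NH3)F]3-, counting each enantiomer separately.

In a trigonal bipyramid the two axial positions differ from the three equatorial ones.
Exhaustive case analysis gives 7 geometric isomers.
Of these, 3 lack any improper symmetry element and so occur as enantiomeric pairs, giving 7 + 3 = 10 stereoisomers in total.

10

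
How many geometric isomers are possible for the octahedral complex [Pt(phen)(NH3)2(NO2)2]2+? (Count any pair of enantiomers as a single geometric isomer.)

3

Each phen is bidentate and must span two cis positions.
Systematic placement gives 3 geometric isomers: NH3 trans, NO2 cis; NH3 cis, NO2 cis (chiral); NH3 cis, NO2 trans.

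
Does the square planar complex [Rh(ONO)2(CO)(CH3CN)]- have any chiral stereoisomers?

A square has two trans pairs of vertices; adjacent vertices are cis.
There are 2 geometric isomers: ONO cis; ONO trans.
Each arrangement has an internal mirror plane or centre of symmetry, so none is chiral.

no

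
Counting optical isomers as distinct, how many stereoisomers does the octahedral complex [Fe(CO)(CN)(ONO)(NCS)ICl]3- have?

Placing the ligands in turn and identifying arrangements related by rotation or reflection leaves 15 distinct geometric isomers.
Of these, 15 lack any improper symmetry element and so occur as enantiomeric pairs, giving 15 + 15 = 30 stereoisomers in total.

30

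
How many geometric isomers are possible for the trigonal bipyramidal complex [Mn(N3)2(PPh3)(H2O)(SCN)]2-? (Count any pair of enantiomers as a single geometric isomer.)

7

In a trigonal bipyramid the two axial positions differ from the three equatorial ones.
Systematic enumeration (placing each ligand type in turn and discarding arrangements equivalent by rotation or reflection) gives 7 geometric isomers.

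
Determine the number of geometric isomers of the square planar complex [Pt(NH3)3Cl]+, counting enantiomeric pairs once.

1

In a square planar complex each vertex has one trans partner and two cis neighbours.
Only one geometric arrangement is possible.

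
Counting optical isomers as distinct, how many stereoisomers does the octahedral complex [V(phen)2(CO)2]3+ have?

Each phen is bidentate and must span two cis positions.
Systematic placement gives 2 geometric isomers: CO trans; CO cis (chiral).
One of these lacks any improper symmetry element and so occurs as an enantiomeric pair, giving 2 + 1 = 3 stereoisomers in total.

3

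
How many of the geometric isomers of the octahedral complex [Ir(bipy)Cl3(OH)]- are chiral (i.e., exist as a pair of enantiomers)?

An octahedron has six vertices in three trans pairs; every non-trans pair is cis.
Each bipy is bidentate and must span two cis positions.
The distinct arrangements are (2 in all): Cl mer; Cl fac.
Each arrangement has an internal mirror plane or centre of symmetry, so none is chiral.

0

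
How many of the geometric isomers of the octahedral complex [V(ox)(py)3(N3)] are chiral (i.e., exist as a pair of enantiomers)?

0

The six octahedral sites form three mutually perpendicular trans pairs.
Each ox is bidentate and must span two cis positions.
There are 2 geometric isomers: py mer; py fac.
Each arrangement has an internal mirror plane or centre of symmetry, so none is chiral.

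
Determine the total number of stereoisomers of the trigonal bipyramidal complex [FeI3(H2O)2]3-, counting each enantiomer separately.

In a trigonal bipyramid the two axial positions differ from the three equatorial ones.
The distinct arrangements are (3 in all): H2O both axial; H2O one axial, one equatorial; H2O both equatorial.
Each arrangement has an internal mirror plane or centre of symmetry, so none is chiral.

3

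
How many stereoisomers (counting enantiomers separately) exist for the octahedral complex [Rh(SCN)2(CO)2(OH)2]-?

6

The six octahedral sites form three mutually perpendicular trans pairs.
Systematic placement gives 5 geometric isomers: SCN trans, CO trans, OH trans; SCN cis, CO trans, OH cis; SCN trans, CO cis, OH cis; SCN cis, CO cis, OH cis (chiral); SCN cis, CO cis, OH trans.
One of these lacks any improper symmetry element and so occurs as an enantiomeric pair, giving 5 + 1 = 6 stereoisomers in total.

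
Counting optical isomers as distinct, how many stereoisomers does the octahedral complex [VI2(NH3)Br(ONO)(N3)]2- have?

15

The six octahedral sites form three mutually perpendicular trans pairs.
Exhaustive case analysis gives 9 geometric isomers.
Of these, 6 lack any improper symmetry element and so occur as enantiomeric pairs, giving 9 + 6 = 15 stereoisomers in total.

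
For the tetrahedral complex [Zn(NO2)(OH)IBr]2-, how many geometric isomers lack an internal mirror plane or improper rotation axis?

Only one geometric arrangement is possible; it has no improper symmetry element, so it exists as a pair of enantiomers (2 stereoisomers).

1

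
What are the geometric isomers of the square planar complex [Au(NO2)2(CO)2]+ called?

The distinct arrangements are (2 in all): NO2 cis; NO2 trans.

cis and trans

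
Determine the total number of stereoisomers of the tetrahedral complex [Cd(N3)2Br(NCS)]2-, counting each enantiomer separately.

1

All four vertices of a tetrahedron are equivalent and mutually adjacent, so cis/trans isomerism cannot arise.
Only one geometric arrangement is possible.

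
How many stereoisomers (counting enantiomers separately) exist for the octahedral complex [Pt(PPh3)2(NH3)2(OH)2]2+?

6

In an octahedral complex each vertex has one trans partner and four cis neighbours.
Systematic placement gives 5 geometric isomers: PPh3 trans, NH3 trans, OH trans; PPh3 cis, NH3 trans, OH cis; PPh3 trans, NH3 cis, OH cis; PPh3 cis, NH3 cis, OH cis (chiral); PPh3 cis, NH3 cis, OH trans.
One of these lacks any improper symmetry element and so occurs as an enantiomeric pair, giving 5 + 1 = 6 stereoisomers in total.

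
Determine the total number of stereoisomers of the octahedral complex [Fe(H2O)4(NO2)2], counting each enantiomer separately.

2

Working through the distinct placements yields 2 geometric isomers: NO2 trans; NO2 cis.
Each arrangement has an internal mirror plane or centre of symmetry, so none is chiral.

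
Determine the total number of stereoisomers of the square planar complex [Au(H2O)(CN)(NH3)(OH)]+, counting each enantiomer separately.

3

The distinct arrangements are (3 in all): (CN/NH3 trans, H2O/OH trans); (CN/OH trans, H2O/NH3 trans); (CN/H2O trans, NH3/OH trans).
Each arrangement has an internal mirror plane or centre of symmetry, so none is chiral.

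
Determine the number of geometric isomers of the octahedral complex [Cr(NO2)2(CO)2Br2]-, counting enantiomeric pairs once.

The distinct arrangements are (5 in all): NO2 trans, CO trans, Br trans; NO2 cis, CO cis, Br trans; NO2 trans, CO cis, Br cis; NO2 cis, CO cis, Br cis (chiral); NO2 cis, CO trans, Br cis.

5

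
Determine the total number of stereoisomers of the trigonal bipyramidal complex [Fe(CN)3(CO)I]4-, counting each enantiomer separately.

4

In a trigonal bipyramid the two axial positions differ from the three equatorial ones.
The distinct arrangements are (4 in all): CO equatorial, I equatorial; CO axial, I equatorial; CO equatorial, I axial; CO axial, I axial.
Each arrangement has an internal mirror plane or centre of symmetry, so none is chiral.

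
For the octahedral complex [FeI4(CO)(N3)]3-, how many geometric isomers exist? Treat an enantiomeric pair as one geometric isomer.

2

The distinct arrangements are (2 in all): CO and N3 mutually cis; CO and N3 mutually trans.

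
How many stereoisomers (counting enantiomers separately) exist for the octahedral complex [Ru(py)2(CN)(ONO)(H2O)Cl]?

The six octahedral sites form three mutually perpendicular trans pairs.
Exhaustive case analysis gives 9 geometric isomers.
Of these, 6 lack any improper symmetry element and so occur as enantiomeric pairs, giving 9 + 6 = 15 stereoisomers in total.

15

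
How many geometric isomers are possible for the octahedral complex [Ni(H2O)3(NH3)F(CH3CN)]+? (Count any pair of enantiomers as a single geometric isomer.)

There are 4 geometric isomers: H2O mer (3 arrangements); H2O fac (chiral).

4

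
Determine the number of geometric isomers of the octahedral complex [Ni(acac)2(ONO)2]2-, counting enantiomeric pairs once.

2

The six octahedral sites form three mutually perpendicular trans pairs.
Each acac is bidentate and must span two cis positions.
Working through the distinct placements yields 2 geometric isomers: ONO trans; ONO cis (chiral).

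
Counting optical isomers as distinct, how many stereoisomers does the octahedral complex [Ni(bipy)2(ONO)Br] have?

Each bipy is bidentate and must span two cis positions.
Working through the distinct placements yields 2 geometric isomers: ONO and Br mutually trans; ONO and Br mutually cis (chiral).
One of these lacks any improper symmetry element and so occurs as an enantiomeric pair, giving 2 + 1 = 3 stereoisomers in total.

3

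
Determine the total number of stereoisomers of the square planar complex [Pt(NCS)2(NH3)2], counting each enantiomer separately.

2

In a square planar complex each vertex has one trans partner and two cis neighbours.
Systematic placement gives 2 geometric isomers: NCS cis; NCS trans.
Each arrangement has an internal mirror plane or centre of symmetry, so none is chiral.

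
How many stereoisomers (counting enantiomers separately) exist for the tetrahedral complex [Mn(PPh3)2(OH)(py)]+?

Only one geometric arrangement is possible.

1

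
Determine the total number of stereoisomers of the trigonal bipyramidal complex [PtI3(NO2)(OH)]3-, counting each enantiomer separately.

Working through the distinct placements yields 4 geometric isomers: NO2 equatorial, OH equatorial; NO2 axial, OH equatorial; NO2 equatorial, OH axial; NO2 axial, OH axial.
Each arrangement has an internal mirror plane or centre of symmetry, so none is chiral.

4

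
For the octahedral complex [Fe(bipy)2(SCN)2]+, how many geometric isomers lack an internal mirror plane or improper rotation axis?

An octahedron has six vertices in three trans pairs; every non-trans pair is cis.
Each bipy is bidentate and must span two cis positions.
There are 2 geometric isomers: SCN trans; SCN cis (chiral).
One of these lacks any improper symmetry element and so occurs as an enantiomeric pair, giving 2 + 1 = 3 stereoisomers in total.

1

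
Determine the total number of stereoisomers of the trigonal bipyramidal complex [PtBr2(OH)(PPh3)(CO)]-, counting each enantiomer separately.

10

A trigonal bipyramid has two axial and three equatorial sites, which are chemically inequivalent.
Placing the ligands in turn and identifying arrangements related by rotation or reflection leaves 7 distinct geometric isomers.
Of these, 3 lack any improper symmetry element and so occur as enantiomeric pairs, giving 7 + 3 = 10 stereoisomers in total.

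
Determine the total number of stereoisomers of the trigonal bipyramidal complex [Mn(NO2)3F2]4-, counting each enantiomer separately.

In a trigonal bipyramid the two axial positions differ from the three equatorial ones.
Systematic placement gives 3 geometric isomers: F both axial; F one axial, one equatorial; F both equatorial.
Each arrangement has an internal mirror plane or centre of symmetry, so none is chiral.

3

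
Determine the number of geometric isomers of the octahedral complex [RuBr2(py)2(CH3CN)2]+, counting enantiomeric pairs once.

5

The six octahedral sites form three mutually perpendicular trans pairs.
There are 5 geometric isomers: Br trans, py trans, CH3CN trans; Br trans, py cis, CH3CN cis; Br cis, py trans, CH3CN cis; Br cis, py cis, CH3CN cis (chiral); Br cis, py cis, CH3CN trans.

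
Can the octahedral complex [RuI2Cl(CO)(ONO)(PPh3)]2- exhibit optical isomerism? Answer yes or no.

The six octahedral sites form three mutually perpendicular trans pairs.
Exhaustive case analysis gives 9 geometric isomers.
Of these, 6 lack any improper symmetry element and so occur as enantiomeric pairs, giving 9 + 6 = 15 stereoisomers in total.

yes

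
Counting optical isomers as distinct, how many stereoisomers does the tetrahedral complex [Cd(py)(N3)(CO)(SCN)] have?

Only one geometric arrangement is possible; it has no improper symmetry element, so it exists as a pair of enantiomers (2 stereoisomers).

2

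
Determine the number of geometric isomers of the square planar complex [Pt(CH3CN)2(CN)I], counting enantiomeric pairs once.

2

Systematic placement gives 2 geometric isomers: CH3CN cis; CH3CN trans.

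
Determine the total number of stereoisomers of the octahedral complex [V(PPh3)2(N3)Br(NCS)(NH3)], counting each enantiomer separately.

An octahedron has six vertices in three trans pairs; every non-trans pair is cis.
Exhaustive case analysis gives 9 geometric isomers.
Of these, 6 lack any improper symmetry element and so occur as enantiomeric pairs, giving 9 + 6 = 15 stereoisomers in total.

15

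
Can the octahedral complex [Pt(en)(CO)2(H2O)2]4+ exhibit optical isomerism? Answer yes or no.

In an octahedral complex each vertex has one trans partner and four cis neighbours.
Each en is bidentate and must span two cis positions.
The distinct arrangements are (3 in all): CO trans, H2O cis; CO cis, H2O cis (chiral); CO cis, H2O trans.
One of these lacks any improper symmetry element and so occurs as an enantiomeric pair, giving 3 + 1 = 4 stereoisomers in total.

yes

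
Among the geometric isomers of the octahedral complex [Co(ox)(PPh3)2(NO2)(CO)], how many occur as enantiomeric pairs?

2

An octahedron has six vertices in three trans pairs; every non-trans pair is cis.
Each ox is bidentate and must span two cis positions.
The distinct arrangements are (4 in all): PPh3 cis (3 arrangements, 2 chiral); PPh3 trans.
Of these, 2 lack any improper symmetry element and so occur as enantiomeric pairs, giving 4 + 2 = 6 stereoisomers in total.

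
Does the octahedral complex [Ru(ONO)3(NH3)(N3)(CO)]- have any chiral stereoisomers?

An octahedron has six vertices in three trans pairs; every non-trans pair is cis.
There are 4 geometric isomers: ONO mer (3 arrangements); ONO fac (chiral).
One of these lacks any improper symmetry element and so occurs as an enantiomeric pair, giving 4 + 1 = 5 stereoisomers in total.

yes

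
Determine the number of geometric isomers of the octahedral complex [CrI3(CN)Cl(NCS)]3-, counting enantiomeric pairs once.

There are 4 geometric isomers: I mer (3 arrangements); I fac (chiral).

4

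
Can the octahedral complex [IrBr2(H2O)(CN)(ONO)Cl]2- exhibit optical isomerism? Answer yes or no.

The six octahedral sites form three mutually perpendicular trans pairs.
Placing the ligands in turn and identifying arrangements related by rotation or reflection leaves 9 distinct geometric isomers.
Of these, 6 lack any improper symmetry element and so occur as enantiomeric pairs, giving 9 + 6 = 15 stereoisomers in total.

yes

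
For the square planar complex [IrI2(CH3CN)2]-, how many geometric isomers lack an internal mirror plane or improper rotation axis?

A square has two trans pairs of vertices; adjacent vertices are cis.
Working through the distinct placements yields 2 geometric isomers: I cis; I trans.
Each arrangement has an internal mirror plane or centre of symmetry, so none is chiral.

0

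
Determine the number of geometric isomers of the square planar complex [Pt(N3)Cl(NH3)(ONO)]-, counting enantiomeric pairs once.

A square has two trans pairs of vertices; adjacent vertices are cis.
There are 3 geometric isomers: (Cl/NH3 trans, N3/ONO trans); (Cl/ONO trans, N3/NH3 trans); (Cl/N3 trans, NH3/ONO trans).

3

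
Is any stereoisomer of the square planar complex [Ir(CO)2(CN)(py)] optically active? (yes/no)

In a square planar complex each vertex has one trans partner and two cis neighbours.
Systematic placement gives 2 geometric isomers: CO cis; CO trans.
Each arrangement has an internal mirror plane or centre of symmetry, so none is chiral.

no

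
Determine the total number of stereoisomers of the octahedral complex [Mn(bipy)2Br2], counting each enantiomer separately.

3

An octahedron has six vertices in three trans pairs; every non-trans pair is cis.
Each bipy is bidentate and must span two cis positions.
The distinct arrangements are (2 in all): Br trans; Br cis (chiral).
One of these lacks any improper symmetry element and so occurs as an enantiomeric pair, giving 2 + 1 = 3 stereoisomers in total.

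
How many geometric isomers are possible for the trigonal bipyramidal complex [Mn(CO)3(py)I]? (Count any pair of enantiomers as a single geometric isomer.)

In a trigonal bipyramid the two axial positions differ from the three equatorial ones.
There are 4 geometric isomers: py equatorial, I equatorial; py equatorial, I axial; py axial, I equatorial; py axial, I axial.

4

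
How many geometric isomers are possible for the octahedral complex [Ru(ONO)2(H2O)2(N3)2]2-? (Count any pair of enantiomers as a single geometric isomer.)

5

The six octahedral sites form three mutually perpendicular trans pairs.
There are 5 geometric isomers: ONO trans, H2O trans, N3 trans; ONO cis, H2O trans, N3 cis; ONO trans, H2O cis, N3 cis; ONO cis, H2O cis, N3 cis (chiral); ONO cis, H2O cis, N3 trans.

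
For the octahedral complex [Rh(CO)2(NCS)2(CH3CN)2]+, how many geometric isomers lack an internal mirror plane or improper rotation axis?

In an octahedral complex each vertex has one trans partner and four cis neighbours.
There are 5 geometric isomers: CO trans, NCS trans, CH3CN trans; CO cis, NCS cis, CH3CN trans; CO cis, NCS trans, CH3CN cis; CO cis, NCS cis, CH3CN cis (chiral); CO trans, NCS cis, CH3CN cis.
One of these lacks any improper symmetry element and so occurs as an enantiomeric pair, giving 5 + 1 = 6 stereoisomers in total.

1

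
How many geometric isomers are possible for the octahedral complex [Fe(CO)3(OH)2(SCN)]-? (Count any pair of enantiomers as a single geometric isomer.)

3

The six octahedral sites form three mutually perpendicular trans pairs.
The distinct arrangements are (3 in all): CO mer, OH cis; CO mer, OH trans; CO fac, OH cis.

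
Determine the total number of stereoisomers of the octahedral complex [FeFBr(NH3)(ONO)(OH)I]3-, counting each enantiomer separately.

In an octahedral complex each vertex has one trans partner and four cis neighbours.
Systematic enumeration (placing each ligand type in turn and discarding arrangements equivalent by rotation or reflection) gives 15 geometric isomers.
Of these, 15 lack any improper symmetry element and so occur as enantiomeric pairs, giving 15 + 15 = 30 stereoisomers in total.

30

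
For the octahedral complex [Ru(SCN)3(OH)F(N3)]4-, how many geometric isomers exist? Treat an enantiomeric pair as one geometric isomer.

Systematic placement gives 4 geometric isomers: SCN mer (3 arrangements); SCN fac (chiral).

4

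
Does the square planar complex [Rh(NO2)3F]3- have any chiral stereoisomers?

no

A square has two trans pairs of vertices; adjacent vertices are cis.
Only one geometric arrangement is possible.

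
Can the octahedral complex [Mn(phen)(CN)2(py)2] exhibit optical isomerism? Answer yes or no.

yes

The six octahedral sites form three mutually perpendicular trans pairs.
Each phen is bidentate and must span two cis positions.
The distinct arrangements are (3 in all): CN trans, py cis; CN cis, py trans; CN cis, py cis (chiral).
One of these lacks any improper symmetry element and so occurs as an enantiomeric pair, giving 3 + 1 = 4 stereoisomers in total.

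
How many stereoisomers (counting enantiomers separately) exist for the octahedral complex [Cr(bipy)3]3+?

Each bipy is bidentate and must span two cis positions.
Only one geometric arrangement is possible; it has no improper symmetry element, so it exists as a pair of enantiomers (2 stereoisomers).

2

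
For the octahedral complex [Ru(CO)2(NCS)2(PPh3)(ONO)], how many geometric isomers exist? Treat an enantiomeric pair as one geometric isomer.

6

The six octahedral sites form three mutually perpendicular trans pairs.
Working through the distinct placements yields 6 geometric isomers: CO trans, NCS trans; CO trans, NCS cis; CO cis, NCS cis (3 arrangements, 2 chiral); CO cis, NCS trans.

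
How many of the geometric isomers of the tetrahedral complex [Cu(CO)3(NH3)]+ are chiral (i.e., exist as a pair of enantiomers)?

All four vertices of a tetrahedron are equivalent and mutually adjacent, so cis/trans isomerism cannot arise.
Only one geometric arrangement is possible.

0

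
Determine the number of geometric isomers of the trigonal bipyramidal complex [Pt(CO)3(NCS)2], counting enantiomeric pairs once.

3

In a trigonal bipyramid the two axial positions differ from the three equatorial ones.
Working through the distinct placements yields 3 geometric isomers: NCS both equatorial; NCS one axial, one equatorial; NCS both axial.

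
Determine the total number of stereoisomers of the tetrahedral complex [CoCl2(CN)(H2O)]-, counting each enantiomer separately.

All four vertices of a tetrahedron are equivalent and mutually adjacent, so cis/trans isomerism cannot arise.
Only one geometric arrangement is possible.

1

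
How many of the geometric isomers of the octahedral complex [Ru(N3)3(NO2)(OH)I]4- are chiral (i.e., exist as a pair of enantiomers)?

1

The six octahedral sites form three mutually perpendicular trans pairs.
There are 4 geometric isomers: N3 mer (3 arrangements); N3 fac (chiral).
One of these lacks any improper symmetry element and so occurs as an enantiomeric pair, giving 4 + 1 = 5 stereoisomers in total.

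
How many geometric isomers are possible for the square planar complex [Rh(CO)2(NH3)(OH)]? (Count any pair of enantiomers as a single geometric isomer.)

A square has two trans pairs of vertices; adjacent vertices are cis.
Systematic placement gives 2 geometric isomers: CO cis; CO trans.

2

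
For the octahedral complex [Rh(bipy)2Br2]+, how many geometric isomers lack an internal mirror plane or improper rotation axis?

An octahedron has six vertices in three trans pairs; every non-trans pair is cis.
Each bipy is bidentate and must span two cis positions.
The distinct arrangements are (2 in all): Br trans; Br cis (chiral).
One of these lacks any improper symmetry element and so occurs as an enantiomeric pair, giving 2 + 1 = 3 stereoisomers in total.

1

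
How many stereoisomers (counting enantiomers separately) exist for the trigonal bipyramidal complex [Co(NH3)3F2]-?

3

In a trigonal bipyramid the two axial positions differ from the three equatorial ones.
Working through the distinct placements yields 3 geometric isomers: F both axial; F one axial, one equatorial; F both equatorial.
Each arrangement has an internal mirror plane or centre of symmetry, so none is chiral.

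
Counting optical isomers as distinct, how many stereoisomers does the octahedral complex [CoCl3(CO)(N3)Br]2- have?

5

The distinct arrangements are (4 in all): Cl mer (3 arrangements); Cl fac (chiral).
One of these lacks any improper symmetry element and so occurs as an enantiomeric pair, giving 4 + 1 = 5 stereoisomers in total.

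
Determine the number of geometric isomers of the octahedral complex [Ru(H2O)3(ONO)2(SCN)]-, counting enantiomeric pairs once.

In an octahedral complex each vertex has one trans partner and four cis neighbours.
The distinct arrangements are (3 in all): H2O mer, ONO cis; H2O mer, ONO trans; H2O fac, ONO cis.

3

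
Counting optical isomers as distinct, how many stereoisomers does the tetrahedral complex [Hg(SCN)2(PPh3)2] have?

1

All four vertices of a tetrahedron are equivalent and mutually adjacent, so cis/trans isomerism cannot arise.
Only one geometric arrangement is possible.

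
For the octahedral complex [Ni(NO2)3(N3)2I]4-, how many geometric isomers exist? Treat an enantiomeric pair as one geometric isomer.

There are 3 geometric isomers: NO2 mer, N3 cis; NO2 mer, N3 trans; NO2 fac, N3 cis.

3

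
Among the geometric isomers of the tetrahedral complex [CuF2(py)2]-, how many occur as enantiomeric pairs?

0

All four vertices of a tetrahedron are equivalent and mutually adjacent, so cis/trans isomerism cannot arise.
Only one geometric arrangement is possible.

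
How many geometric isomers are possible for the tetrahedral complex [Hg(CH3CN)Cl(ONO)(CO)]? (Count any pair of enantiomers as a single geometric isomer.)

1

In a tetrahedral complex all four positions are equivalent and every pair of ligands is adjacent — there is no cis/trans distinction.
Only one geometric arrangement is possible; it has no improper symmetry element, so it exists as a pair of enantiomers (2 stereoisomers).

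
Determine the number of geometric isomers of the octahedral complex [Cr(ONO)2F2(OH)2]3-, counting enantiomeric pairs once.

5

Working through the distinct placements yields 5 geometric isomers: ONO trans, F trans, OH trans; ONO cis, F trans, OH cis; ONO trans, F cis, OH cis; ONO cis, F cis, OH cis (chiral); ONO cis, F cis, OH trans.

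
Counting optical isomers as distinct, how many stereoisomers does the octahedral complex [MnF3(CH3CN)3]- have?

An octahedron has six vertices in three trans pairs; every non-trans pair is cis.
The distinct arrangements are (2 in all): F mer; F fac.
Each arrangement has an internal mirror plane or centre of symmetry, so none is chiral.

2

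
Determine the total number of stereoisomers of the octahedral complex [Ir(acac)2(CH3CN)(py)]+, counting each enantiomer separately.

3

An octahedron has six vertices in three trans pairs; every non-trans pair is cis.
Each acac is bidentate and must span two cis positions.
Systematic placement gives 2 geometric isomers: CH3CN and py mutually cis (chiral); CH3CN and py mutually trans.
One of these lacks any improper symmetry element and so occurs as an enantiomeric pair, giving 2 + 1 = 3 stereoisomers in total.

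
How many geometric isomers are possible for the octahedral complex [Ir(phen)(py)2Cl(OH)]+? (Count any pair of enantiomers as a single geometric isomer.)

4

The six octahedral sites form three mutually perpendicular trans pairs.
Each phen is bidentate and must span two cis positions.
Working through the distinct placements yields 4 geometric isomers: py cis (3 arrangements, 2 chiral); py trans.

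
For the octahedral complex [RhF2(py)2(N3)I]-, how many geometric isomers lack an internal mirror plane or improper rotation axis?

2

The six octahedral sites form three mutually perpendicular trans pairs.
Systematic placement gives 6 geometric isomers: F trans, py trans; F trans, py cis; F cis, py trans; F cis, py cis (3 arrangements, 2 chiral).
Of these, 2 lack any improper symmetry element and so occur as enantiomeric pairs, giving 6 + 2 = 8 stereoisomers in total.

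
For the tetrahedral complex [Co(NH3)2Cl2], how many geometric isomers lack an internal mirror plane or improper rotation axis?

In a tetrahedral complex all four positions are equivalent and every pair of ligands is adjacent — there is no cis/trans distinction.
Only one geometric arrangement is possible.

0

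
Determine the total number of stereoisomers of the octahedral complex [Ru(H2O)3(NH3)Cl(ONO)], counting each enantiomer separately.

5

In an octahedral complex each vertex has one trans partner and four cis neighbours.
Working through the distinct placements yields 4 geometric isomers: H2O mer (3 arrangements); H2O fac (chiral).
One of these lacks any improper symmetry element and so occurs as an enantiomeric pair, giving 4 + 1 = 5 stereoisomers in total.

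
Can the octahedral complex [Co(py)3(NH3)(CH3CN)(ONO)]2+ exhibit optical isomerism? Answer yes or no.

Systematic placement gives 4 geometric isomers: py mer (3 arrangements); py fac (chiral).
One of these lacks any improper symmetry element and so occurs as an enantiomeric pair, giving 4 + 1 = 5 stereoisomers in total.

yes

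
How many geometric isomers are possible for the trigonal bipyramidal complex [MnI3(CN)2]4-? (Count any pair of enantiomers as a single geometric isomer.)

A trigonal bipyramid has two axial and three equatorial sites, which are chemically inequivalent.
The distinct arrangements are (3 in all): CN both axial; CN one axial, one equatorial; CN both equatorial.

3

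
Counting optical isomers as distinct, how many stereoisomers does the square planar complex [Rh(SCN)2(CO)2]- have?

The distinct arrangements are (2 in all): SCN cis; SCN trans.
Each arrangement has an internal mirror plane or centre of symmetry, so none is chiral.

2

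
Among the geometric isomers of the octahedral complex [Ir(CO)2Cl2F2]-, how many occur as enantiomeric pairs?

1

In an octahedral complex each vertex has one trans partner and four cis neighbours.
The distinct arrangements are (5 in all): CO trans, Cl trans, F trans; CO trans, Cl cis, F cis; CO cis, Cl cis, F trans; CO cis, Cl cis, F cis (chiral); CO cis, Cl trans, F cis.
One of these lacks any improper symmetry element and so occurs as an enantiomeric pair, giving 5 + 1 = 6 stereoisomers in total.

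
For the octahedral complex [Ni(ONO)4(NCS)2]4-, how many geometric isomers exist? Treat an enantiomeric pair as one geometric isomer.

2

The distinct arrangements are (2 in all): NCS trans; NCS cis.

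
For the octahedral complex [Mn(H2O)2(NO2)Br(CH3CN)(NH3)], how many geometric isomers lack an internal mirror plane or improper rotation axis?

6

Exhaustive case analysis gives 9 geometric isomers.
Of these, 6 lack any improper symmetry element and so occur as enantiomeric pairs, giving 9 + 6 = 15 stereoisomers in total.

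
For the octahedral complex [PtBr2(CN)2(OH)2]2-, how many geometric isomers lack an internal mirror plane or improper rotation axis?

An octahedron has six vertices in three trans pairs; every non-trans pair is cis.
Systematic placement gives 5 geometric isomers: Br trans, CN trans, OH trans; Br trans, CN cis, OH cis; Br cis, CN cis, OH trans; Br cis, CN cis, OH cis (chiral); Br cis, CN trans, OH cis.
One of these lacks any improper symmetry element and so occurs as an enantiomeric pair, giving 5 + 1 = 6 stereoisomers in total.

1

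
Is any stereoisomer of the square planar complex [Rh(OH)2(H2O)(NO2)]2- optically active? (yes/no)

no

The distinct arrangements are (2 in all): OH cis; OH trans.
Each arrangement has an internal mirror plane or centre of symmetry, so none is chiral.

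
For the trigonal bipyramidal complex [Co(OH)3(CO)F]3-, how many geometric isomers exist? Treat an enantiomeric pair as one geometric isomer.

Systematic placement gives 4 geometric isomers: CO axial, F axial; CO axial, F equatorial; CO equatorial, F axial; CO equatorial, F equatorial.

4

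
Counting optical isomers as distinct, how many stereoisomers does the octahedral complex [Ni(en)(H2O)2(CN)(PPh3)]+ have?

6

An octahedron has six vertices in three trans pairs; every non-trans pair is cis.
Each en is bidentate and must span two cis positions.
The distinct arrangements are (4 in all): H2O cis (3 arrangements, 2 chiral); H2O trans.
Of these, 2 lack any improper symmetry element and so occur as enantiomeric pairs, giving 4 + 2 = 6 stereoisomers in total.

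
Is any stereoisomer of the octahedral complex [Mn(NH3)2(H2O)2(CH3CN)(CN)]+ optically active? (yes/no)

yes

The six octahedral sites form three mutually perpendicular trans pairs.
The distinct arrangements are (6 in all): NH3 trans, H2O trans; NH3 cis, H2O cis (3 arrangements, 2 chiral); NH3 trans, H2O cis; NH3 cis, H2O trans.
Of these, 2 lack any improper symmetry element and so occur as enantiomeric pairs, giving 6 + 2 = 8 stereoisomers in total.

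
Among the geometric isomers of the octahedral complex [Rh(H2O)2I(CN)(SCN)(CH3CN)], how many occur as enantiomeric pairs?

6

The six octahedral sites form three mutually perpendicular trans pairs.
Placing the ligands in turn and identifying arrangements related by rotation or reflection leaves 9 distinct geometric isomers.
Of these, 6 lack any improper symmetry element and so occur as enantiomeric pairs, giving 9 + 6 = 15 stereoisomers in total.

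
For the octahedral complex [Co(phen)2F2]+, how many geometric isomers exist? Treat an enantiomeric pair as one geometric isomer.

An octahedron has six vertices in three trans pairs; every non-trans pair is cis.
Each phen is bidentate and must span two cis positions.
The distinct arrangements are (2 in all): F trans; F cis (chiral).

2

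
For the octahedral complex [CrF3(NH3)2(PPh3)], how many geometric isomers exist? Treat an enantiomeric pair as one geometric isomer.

3

The six octahedral sites form three mutually perpendicular trans pairs.
Working through the distinct placements yields 3 geometric isomers: F mer, NH3 cis; F mer, NH3 trans; F fac, NH3 cis.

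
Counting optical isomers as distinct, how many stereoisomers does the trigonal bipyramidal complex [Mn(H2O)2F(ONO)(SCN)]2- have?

Placing the ligands in turn and identifying arrangements related by rotation or reflection leaves 7 distinct geometric isomers.
Of these, 3 lack any improper symmetry element and so occur as enantiomeric pairs, giving 7 + 3 = 10 stereoisomers in total.

10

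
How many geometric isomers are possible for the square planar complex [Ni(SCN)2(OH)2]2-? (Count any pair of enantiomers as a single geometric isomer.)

2

A square has two trans pairs of vertices; adjacent vertices are cis.
Systematic placement gives 2 geometric isomers: SCN cis; SCN trans.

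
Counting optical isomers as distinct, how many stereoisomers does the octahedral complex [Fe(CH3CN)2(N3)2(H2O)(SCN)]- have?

8

The six octahedral sites form three mutually perpendicular trans pairs.
The distinct arrangements are (6 in all): CH3CN trans, N3 cis; CH3CN trans, N3 trans; CH3CN cis, N3 cis (3 arrangements, 2 chiral); CH3CN cis, N3 trans.
Of these, 2 lack any improper symmetry element and so occur as enantiomeric pairs, giving 6 + 2 = 8 stereoisomers in total.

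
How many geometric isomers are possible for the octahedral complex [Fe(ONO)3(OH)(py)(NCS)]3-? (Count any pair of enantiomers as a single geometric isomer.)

The six octahedral sites form three mutually perpendicular trans pairs.
Working through the distinct placements yields 4 geometric isomers: ONO mer (3 arrangements); ONO fac (chiral).

4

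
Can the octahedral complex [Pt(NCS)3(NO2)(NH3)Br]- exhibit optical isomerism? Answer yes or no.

yes

The six octahedral sites form three mutually perpendicular trans pairs.
There are 4 geometric isomers: NCS mer (3 arrangements); NCS fac (chiral).
One of these lacks any improper symmetry element and so occurs as an enantiomeric pair, giving 4 + 1 = 5 stereoisomers in total.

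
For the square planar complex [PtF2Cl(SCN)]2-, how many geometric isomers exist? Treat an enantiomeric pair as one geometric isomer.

Systematic placement gives 2 geometric isomers: F cis; F trans.

2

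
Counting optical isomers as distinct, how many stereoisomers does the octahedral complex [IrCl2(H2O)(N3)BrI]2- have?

15

Exhaustive case analysis gives 9 geometric isomers.
Of these, 6 lack any improper symmetry element and so occur as enantiomeric pairs, giving 9 + 6 = 15 stereoisomers in total.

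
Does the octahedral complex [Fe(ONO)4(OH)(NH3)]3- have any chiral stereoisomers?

The six octahedral sites form three mutually perpendicular trans pairs.
There are 2 geometric isomers: OH and NH3 mutually trans; OH and NH3 mutually cis.
Each arrangement has an internal mirror plane or centre of symmetry, so none is chiral.

no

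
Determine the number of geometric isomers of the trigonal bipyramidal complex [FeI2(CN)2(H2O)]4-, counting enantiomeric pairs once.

5

In a trigonal bipyramid the two axial positions differ from the three equatorial ones.
Placing the ligands in turn and identifying arrangements related by rotation or reflection leaves 5 distinct geometric isomers.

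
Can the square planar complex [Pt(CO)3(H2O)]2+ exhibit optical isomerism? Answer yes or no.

In a square planar complex each vertex has one trans partner and two cis neighbours.
Only one geometric arrangement is possible.

no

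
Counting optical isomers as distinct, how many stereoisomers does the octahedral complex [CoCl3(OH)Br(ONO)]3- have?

5

An octahedron has six vertices in three trans pairs; every non-trans pair is cis.
Systematic placement gives 4 geometric isomers: Cl mer (3 arrangements); Cl fac (chiral).
One of these lacks any improper symmetry element and so occurs as an enantiomeric pair, giving 4 + 1 = 5 stereoisomers in total.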